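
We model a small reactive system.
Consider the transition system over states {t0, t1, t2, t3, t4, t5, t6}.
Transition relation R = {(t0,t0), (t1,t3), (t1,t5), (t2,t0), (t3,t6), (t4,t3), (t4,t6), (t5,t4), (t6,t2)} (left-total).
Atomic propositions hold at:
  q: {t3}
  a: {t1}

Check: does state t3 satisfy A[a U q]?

Yes

A[a U q]: least fixpoint, start Z0 = Sat(q) = {t3}, add states in Sat(a) with every successor in Z. Already a fixed point.
Sat(A[a U q]) = {t3}
t3 ∈ Sat(A[a U q]) = {t3}, so the formula holds at t3.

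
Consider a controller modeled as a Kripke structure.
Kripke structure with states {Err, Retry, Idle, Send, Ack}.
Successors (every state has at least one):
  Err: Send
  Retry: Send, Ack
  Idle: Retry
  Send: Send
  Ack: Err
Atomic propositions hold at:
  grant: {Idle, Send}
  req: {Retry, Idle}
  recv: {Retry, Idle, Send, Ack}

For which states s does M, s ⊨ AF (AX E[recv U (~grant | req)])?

Sat(~grant) = {Err, Retry, Ack}
Sat(~grant | req) = {Err, Retry, Idle, Ack}
E[recv U (~grant | req)]: least fixpoint, start Z0 = Sat((~grant | req)) = {Err, Retry, Idle, Ack}, add states in Sat(recv) with some successor in Z. Already a fixed point.
Sat(E[recv U (~grant | req)]) = {Err, Retry, Idle, Ack}
Sat(AX E[recv U (~grant | req)]) = {s : every successor in {Err, Retry, Idle, Ack}} = {Idle, Ack}
AF (AX E[recv U (~grant | req)]): least fixpoint, start Z0 = {Idle, Ack}, add states with every successor in Z. Already a fixed point.
Sat(AF (AX E[recv U (~grant | req)])) = {Idle, Ack}

{Idle, Ack}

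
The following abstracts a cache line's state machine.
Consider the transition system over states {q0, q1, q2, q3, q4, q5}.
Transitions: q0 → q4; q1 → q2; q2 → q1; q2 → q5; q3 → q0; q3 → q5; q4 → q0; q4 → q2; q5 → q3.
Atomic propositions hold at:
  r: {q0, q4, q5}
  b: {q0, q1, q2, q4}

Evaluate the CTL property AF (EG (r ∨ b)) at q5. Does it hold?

Sat(r ∨ b) = {q0, q1, q2, q4, q5}
EG (r ∨ b): greatest fixpoint, start Z0 = {q0, q1, q2, q4, q5}, keep only states in Sat with some successor in Z. Z1 = {q0, q1, q2, q4}; fixed.
Sat(EG (r ∨ b)) = {q0, q1, q2, q4}
AF (EG (r ∨ b)): least fixpoint, start Z0 = {q0, q1, q2, q4}, add states with every successor in Z. Already a fixed point.
Sat(AF (EG (r ∨ b))) = {q0, q1, q2, q4}
q5 ∉ Sat(AF (EG (r ∨ b))) = {q0, q1, q2, q4}, so the formula does not hold at q5.

No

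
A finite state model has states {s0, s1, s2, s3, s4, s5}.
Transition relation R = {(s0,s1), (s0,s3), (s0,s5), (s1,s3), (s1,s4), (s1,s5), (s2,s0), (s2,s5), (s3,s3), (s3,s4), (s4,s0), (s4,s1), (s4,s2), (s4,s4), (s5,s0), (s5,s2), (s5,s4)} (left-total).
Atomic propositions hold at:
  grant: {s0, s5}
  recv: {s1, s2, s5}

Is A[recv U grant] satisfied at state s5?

Yes

A[recv U grant]: least fixpoint, start Z0 = Sat(grant) = {s0, s5}, add states in Sat(recv) with every successor in Z. Z1 = {s0, s2, s5}; fixed.
Sat(A[recv U grant]) = {s0, s2, s5}
s5 ∈ Sat(A[recv U grant]) = {s0, s2, s5}, so the formula holds at s5.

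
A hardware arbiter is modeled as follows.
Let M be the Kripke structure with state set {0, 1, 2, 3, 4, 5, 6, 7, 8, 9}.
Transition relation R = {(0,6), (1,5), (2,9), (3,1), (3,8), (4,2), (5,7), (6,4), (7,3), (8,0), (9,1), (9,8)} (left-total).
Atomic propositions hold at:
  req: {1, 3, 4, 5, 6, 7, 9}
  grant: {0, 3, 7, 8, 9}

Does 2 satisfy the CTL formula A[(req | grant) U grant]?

No

Sat(req | grant) = {0, 1, 3, 4, 5, 6, 7, 8, 9}
A[(req | grant) U grant]: least fixpoint, start Z0 = Sat(grant) = {0, 3, 7, 8, 9}, add states in Sat(req | grant) with every successor in Z. Z1 = {0, 3, 5, 7, 8, 9}; Z2 = {0, 1, 3, 5, 7, 8, 9}; fixed.
Sat(A[(req | grant) U grant]) = {0, 1, 3, 5, 7, 8, 9}
2 ∉ Sat(A[(req | grant) U grant]) = {0, 1, 3, 5, 7, 8, 9}, so the formula does not hold at 2.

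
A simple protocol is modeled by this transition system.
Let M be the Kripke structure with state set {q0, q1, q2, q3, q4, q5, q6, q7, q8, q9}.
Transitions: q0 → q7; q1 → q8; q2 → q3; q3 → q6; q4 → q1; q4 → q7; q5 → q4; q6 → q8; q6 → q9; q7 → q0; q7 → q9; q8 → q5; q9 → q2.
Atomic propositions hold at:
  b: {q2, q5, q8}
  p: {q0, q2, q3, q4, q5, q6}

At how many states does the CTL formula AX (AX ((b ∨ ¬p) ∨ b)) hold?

5

Sat(¬p) = {q1, q7, q8, q9}
Sat(b ∨ ¬p) = {q1, q2, q5, q7, q8, q9}
Sat((b ∨ ¬p) ∨ b) = {q1, q2, q5, q7, q8, q9}
Sat(AX ((b ∨ ¬p) ∨ b)) = {s : every successor in {q1, q2, q5, q7, q8, q9}} = {q0, q1, q4, q6, q8, q9}
Sat(AX (AX ((b ∨ ¬p) ∨ b))) = {s : every successor in {q0, q1, q4, q6, q8, q9}} = {q1, q3, q5, q6, q7}
|Sat(AX (AX ((b ∨ ¬p) ∨ b)))| = |{q1, q3, q5, q6, q7}| = 5.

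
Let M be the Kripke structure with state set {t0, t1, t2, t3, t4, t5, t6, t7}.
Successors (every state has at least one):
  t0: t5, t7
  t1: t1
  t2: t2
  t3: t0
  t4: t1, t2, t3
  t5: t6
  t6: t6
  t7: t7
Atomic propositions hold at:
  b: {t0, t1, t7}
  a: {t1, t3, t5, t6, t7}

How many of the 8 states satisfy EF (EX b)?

Sat(EX b) = {s : some successor in {t0, t1, t7}} = {t0, t1, t3, t4, t7}
EF (EX b): least fixpoint, start Z0 = {t0, t1, t3, t4, t7}, add states with some successor in Z. Already a fixed point.
Sat(EF (EX b)) = {t0, t1, t3, t4, t7}
|Sat(EF (EX b))| = |{t0, t1, t3, t4, t7}| = 5.

5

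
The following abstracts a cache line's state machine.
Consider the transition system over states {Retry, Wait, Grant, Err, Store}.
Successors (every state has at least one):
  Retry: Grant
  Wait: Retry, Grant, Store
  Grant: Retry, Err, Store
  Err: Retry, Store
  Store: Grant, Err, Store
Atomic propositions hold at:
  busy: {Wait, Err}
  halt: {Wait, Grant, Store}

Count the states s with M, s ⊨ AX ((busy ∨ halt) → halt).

3

Sat(busy ∨ halt) = {Wait, Grant, Err, Store}
Sat((busy ∨ halt) → halt) = {Retry, Wait, Grant, Store}
Sat(AX ((busy ∨ halt) → halt)) = {s : every successor in {Retry, Wait, Grant, Store}} = {Retry, Wait, Err}
|Sat(AX ((busy ∨ halt) → halt))| = |{Retry, Wait, Err}| = 3.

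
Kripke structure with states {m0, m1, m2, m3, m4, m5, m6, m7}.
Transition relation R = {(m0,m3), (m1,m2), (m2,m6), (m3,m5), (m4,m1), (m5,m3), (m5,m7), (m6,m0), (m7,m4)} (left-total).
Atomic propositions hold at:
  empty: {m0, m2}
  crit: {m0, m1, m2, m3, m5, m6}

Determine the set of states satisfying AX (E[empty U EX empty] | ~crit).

Sat(EX empty) = {s : some successor in {m0, m2}} = {m1, m6}
E[empty U EX empty]: least fixpoint, start Z0 = Sat(EX empty) = {m1, m6}, add states in Sat(empty) with some successor in Z. Z1 = {m1, m2, m6}; fixed.
Sat(E[empty U EX empty]) = {m1, m2, m6}
Sat(~crit) = {m4, m7}
Sat(E[empty U EX empty] | ~crit) = {m1, m2, m4, m6, m7}
Sat(AX (E[empty U EX empty] | ~crit)) = {s : every successor in {m1, m2, m4, m6, m7}} = {m1, m2, m4, m7}

{m1, m2, m4, m7}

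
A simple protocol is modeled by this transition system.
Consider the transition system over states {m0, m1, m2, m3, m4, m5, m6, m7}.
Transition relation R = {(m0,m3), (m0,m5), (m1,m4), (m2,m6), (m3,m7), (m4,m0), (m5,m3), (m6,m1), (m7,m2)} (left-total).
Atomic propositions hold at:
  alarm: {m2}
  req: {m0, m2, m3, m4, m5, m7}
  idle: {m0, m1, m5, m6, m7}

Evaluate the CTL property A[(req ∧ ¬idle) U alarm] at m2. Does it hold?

Sat(¬idle) = {m2, m3, m4}
Sat(req ∧ ¬idle) = {m2, m3, m4}
A[(req ∧ ¬idle) U alarm]: least fixpoint, start Z0 = Sat(alarm) = {m2}, add states in Sat(req ∧ ¬idle) with every successor in Z. Already a fixed point.
Sat(A[(req ∧ ¬idle) U alarm]) = {m2}
m2 ∈ Sat(A[(req ∧ ¬idle) U alarm]) = {m2}, so the formula holds at m2.

Yes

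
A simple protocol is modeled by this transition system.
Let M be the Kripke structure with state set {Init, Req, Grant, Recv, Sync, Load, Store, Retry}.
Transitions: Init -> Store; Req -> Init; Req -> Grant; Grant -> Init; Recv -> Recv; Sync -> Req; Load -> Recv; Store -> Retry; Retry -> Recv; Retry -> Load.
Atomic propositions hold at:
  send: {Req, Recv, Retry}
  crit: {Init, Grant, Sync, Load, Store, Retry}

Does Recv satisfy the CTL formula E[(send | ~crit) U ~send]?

Sat(~crit) = {Req, Recv}
Sat(send | ~crit) = {Req, Recv, Retry}
Sat(~send) = {Init, Grant, Sync, Load, Store}
E[(send | ~crit) U ~send]: least fixpoint, start Z0 = Sat(~send) = {Init, Grant, Sync, Load, Store}, add states in Sat(send | ~crit) with some successor in Z. Z1 = {Init, Req, Grant, Sync, Load, Store, Retry}; fixed.
Sat(E[(send | ~crit) U ~send]) = {Init, Req, Grant, Sync, Load, Store, Retry}
Recv ∉ Sat(E[(send | ~crit) U ~send]) = {Init, Req, Grant, Sync, Load, Store, Retry}, so the formula does not hold at Recv.

No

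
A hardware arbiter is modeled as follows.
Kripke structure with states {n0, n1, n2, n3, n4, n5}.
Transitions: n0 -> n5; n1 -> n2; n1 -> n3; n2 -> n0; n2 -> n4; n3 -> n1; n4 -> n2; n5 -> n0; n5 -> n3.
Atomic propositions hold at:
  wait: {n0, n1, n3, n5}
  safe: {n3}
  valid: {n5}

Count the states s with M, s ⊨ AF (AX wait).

Sat(AX wait) = {s : every successor in {n0, n1, n3, n5}} = {n0, n3, n5}
AF (AX wait): least fixpoint, start Z0 = {n0, n3, n5}, add states with every successor in Z. Already a fixed point.
Sat(AF (AX wait)) = {n0, n3, n5}
|Sat(AF (AX wait))| = |{n0, n3, n5}| = 3.

3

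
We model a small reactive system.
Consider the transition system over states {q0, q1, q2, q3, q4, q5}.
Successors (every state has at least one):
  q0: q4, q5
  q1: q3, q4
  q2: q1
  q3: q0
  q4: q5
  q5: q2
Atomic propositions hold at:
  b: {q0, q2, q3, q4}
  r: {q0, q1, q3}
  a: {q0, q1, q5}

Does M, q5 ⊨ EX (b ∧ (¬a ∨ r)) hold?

Sat(¬a) = {q2, q3, q4}
Sat(¬a ∨ r) = {q0, q1, q2, q3, q4}
Sat(b ∧ (¬a ∨ r)) = {q0, q2, q3, q4}
Sat(EX (b ∧ (¬a ∨ r))) = {s : some successor in {q0, q2, q3, q4}} = {q0, q1, q3, q5}
q5 ∈ Sat(EX (b ∧ (¬a ∨ r))) = {q0, q1, q3, q5}, so the formula holds at q5.

Yes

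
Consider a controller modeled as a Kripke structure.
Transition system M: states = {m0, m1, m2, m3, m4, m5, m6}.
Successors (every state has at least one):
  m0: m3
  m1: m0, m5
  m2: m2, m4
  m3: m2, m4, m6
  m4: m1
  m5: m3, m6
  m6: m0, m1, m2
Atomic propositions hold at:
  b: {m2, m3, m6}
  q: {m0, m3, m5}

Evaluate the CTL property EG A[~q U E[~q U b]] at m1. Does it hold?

Sat(~q) = {m1, m2, m4, m6}
E[~q U b]: least fixpoint, start Z0 = Sat(b) = {m2, m3, m6}, add states in Sat(~q) with some successor in Z. Already a fixed point.
Sat(E[~q U b]) = {m2, m3, m6}
A[~q U E[~q U b]]: least fixpoint, start Z0 = Sat(E[~q U b]) = {m2, m3, m6}, add states in Sat(~q) with every successor in Z. Already a fixed point.
Sat(A[~q U E[~q U b]]) = {m2, m3, m6}
EG A[~q U E[~q U b]]: greatest fixpoint, start Z0 = {m2, m3, m6}, keep only states in Sat with some successor in Z. Already a fixed point.
Sat(EG A[~q U E[~q U b]]) = {m2, m3, m6}
m1 ∉ Sat(EG A[~q U E[~q U b]]) = {m2, m3, m6}, so the formula does not hold at m1.

No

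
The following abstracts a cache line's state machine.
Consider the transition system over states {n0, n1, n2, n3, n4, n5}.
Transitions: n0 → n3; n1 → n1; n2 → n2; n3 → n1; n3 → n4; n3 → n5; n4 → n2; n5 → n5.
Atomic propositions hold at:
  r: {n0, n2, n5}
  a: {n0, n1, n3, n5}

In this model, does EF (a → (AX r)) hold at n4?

Sat(AX r) = {s : every successor in {n0, n2, n5}} = {n2, n4, n5}
Sat(a → (AX r)) = {n2, n4, n5}
EF (a → (AX r)): least fixpoint, start Z0 = {n2, n4, n5}, add states with some successor in Z. Z1 = {n2, n3, n4, n5}; Z2 = {n0, n2, n3, n4, n5}; fixed.
Sat(EF (a → (AX r))) = {n0, n2, n3, n4, n5}
n4 ∈ Sat(EF (a → (AX r))) = {n0, n2, n3, n4, n5}, so the formula holds at n4.

Yes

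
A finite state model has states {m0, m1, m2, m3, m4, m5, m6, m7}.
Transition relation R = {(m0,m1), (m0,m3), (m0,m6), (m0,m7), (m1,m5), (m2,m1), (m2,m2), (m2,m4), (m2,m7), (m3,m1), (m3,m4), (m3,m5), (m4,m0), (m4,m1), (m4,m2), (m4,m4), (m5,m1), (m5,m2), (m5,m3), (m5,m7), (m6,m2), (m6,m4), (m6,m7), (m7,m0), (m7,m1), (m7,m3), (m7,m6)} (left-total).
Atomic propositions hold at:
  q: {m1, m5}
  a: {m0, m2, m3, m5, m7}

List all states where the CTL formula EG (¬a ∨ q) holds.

Sat(¬a) = {m1, m4, m6}
Sat(¬a ∨ q) = {m1, m4, m5, m6}
EG (¬a ∨ q): greatest fixpoint, start Z0 = {m1, m4, m5, m6}, keep only states in Sat with some successor in Z. Already a fixed point.
Sat(EG (¬a ∨ q)) = {m1, m4, m5, m6}

{m1, m4, m5, m6}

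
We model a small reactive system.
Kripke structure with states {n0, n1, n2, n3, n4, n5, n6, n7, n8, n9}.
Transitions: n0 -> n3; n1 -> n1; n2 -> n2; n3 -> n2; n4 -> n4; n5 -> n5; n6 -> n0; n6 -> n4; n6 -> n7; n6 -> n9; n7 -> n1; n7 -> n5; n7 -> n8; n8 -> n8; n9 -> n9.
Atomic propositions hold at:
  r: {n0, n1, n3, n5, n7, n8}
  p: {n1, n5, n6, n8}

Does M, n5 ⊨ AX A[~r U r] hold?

Yes

Sat(~r) = {n2, n4, n6, n9}
A[~r U r]: least fixpoint, start Z0 = Sat(r) = {n0, n1, n3, n5, n7, n8}, add states in Sat(~r) with every successor in Z. Already a fixed point.
Sat(A[~r U r]) = {n0, n1, n3, n5, n7, n8}
Sat(AX A[~r U r]) = {s : every successor in {n0, n1, n3, n5, n7, n8}} = {n0, n1, n5, n7, n8}
n5 ∈ Sat(AX A[~r U r]) = {n0, n1, n5, n7, n8}, so the formula holds at n5.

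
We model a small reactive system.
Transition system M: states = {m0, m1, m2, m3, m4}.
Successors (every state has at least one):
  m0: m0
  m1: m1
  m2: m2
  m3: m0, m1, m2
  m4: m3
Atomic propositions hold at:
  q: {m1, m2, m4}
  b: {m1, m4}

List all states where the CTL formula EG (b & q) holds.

{m1}

Sat(b & q) = {m1, m4}
EG (b & q): greatest fixpoint, start Z0 = {m1, m4}, keep only states in Sat with some successor in Z. Z1 = {m1}; fixed.
Sat(EG (b & q)) = {m1}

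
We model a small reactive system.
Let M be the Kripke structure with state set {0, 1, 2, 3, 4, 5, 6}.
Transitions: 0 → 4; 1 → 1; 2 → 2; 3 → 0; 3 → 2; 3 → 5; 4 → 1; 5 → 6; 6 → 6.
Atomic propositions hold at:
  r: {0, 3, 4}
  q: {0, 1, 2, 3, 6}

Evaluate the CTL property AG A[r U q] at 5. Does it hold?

No

A[r U q]: least fixpoint, start Z0 = Sat(q) = {0, 1, 2, 3, 6}, add states in Sat(r) with every successor in Z. Z1 = {0, 1, 2, 3, 4, 6}; fixed.
Sat(A[r U q]) = {0, 1, 2, 3, 4, 6}
AG A[r U q]: greatest fixpoint, start Z0 = {0, 1, 2, 3, 4, 6}, keep only states in Sat with every successor in Z. Z1 = {0, 1, 2, 4, 6}; fixed.
Sat(AG A[r U q]) = {0, 1, 2, 4, 6}
5 ∉ Sat(AG A[r U q]) = {0, 1, 2, 4, 6}, so the formula does not hold at 5.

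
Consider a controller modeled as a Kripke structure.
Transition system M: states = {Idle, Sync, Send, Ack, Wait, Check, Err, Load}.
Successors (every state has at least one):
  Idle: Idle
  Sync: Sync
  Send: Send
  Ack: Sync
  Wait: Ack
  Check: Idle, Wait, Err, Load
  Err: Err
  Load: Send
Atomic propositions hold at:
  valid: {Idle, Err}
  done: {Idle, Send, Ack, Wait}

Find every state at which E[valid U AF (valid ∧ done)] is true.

Sat(valid ∧ done) = {Idle}
AF (valid ∧ done): least fixpoint, start Z0 = {Idle}, add states with every successor in Z. Already a fixed point.
Sat(AF (valid ∧ done)) = {Idle}
E[valid U AF (valid ∧ done)]: least fixpoint, start Z0 = Sat(AF (valid ∧ done)) = {Idle}, add states in Sat(valid) with some successor in Z. Already a fixed point.
Sat(E[valid U AF (valid ∧ done)]) = {Idle}

{Idle}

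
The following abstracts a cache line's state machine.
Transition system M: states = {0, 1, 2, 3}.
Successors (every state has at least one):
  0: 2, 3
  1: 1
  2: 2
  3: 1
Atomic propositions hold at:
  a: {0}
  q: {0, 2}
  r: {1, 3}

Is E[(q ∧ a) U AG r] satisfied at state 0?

Yes

Sat(q ∧ a) = {0}
AG r: greatest fixpoint, start Z0 = {1, 3}, keep only states in Sat with every successor in Z. Already a fixed point.
Sat(AG r) = {1, 3}
E[(q ∧ a) U AG r]: least fixpoint, start Z0 = Sat(AG r) = {1, 3}, add states in Sat(q ∧ a) with some successor in Z. Z1 = {0, 1, 3}; fixed.
Sat(E[(q ∧ a) U AG r]) = {0, 1, 3}
0 ∈ Sat(E[(q ∧ a) U AG r]) = {0, 1, 3}, so the formula holds at 0.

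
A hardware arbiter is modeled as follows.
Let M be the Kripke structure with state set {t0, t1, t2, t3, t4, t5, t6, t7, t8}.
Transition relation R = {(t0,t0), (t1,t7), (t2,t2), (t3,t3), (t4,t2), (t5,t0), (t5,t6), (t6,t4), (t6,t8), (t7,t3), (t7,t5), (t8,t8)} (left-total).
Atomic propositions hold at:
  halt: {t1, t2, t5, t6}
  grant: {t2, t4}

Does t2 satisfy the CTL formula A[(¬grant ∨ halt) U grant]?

Sat(¬grant) = {t0, t1, t3, t5, t6, t7, t8}
Sat(¬grant ∨ halt) = {t0, t1, t2, t3, t5, t6, t7, t8}
A[(¬grant ∨ halt) U grant]: least fixpoint, start Z0 = Sat(grant) = {t2, t4}, add states in Sat(¬grant ∨ halt) with every successor in Z. Already a fixed point.
Sat(A[(¬grant ∨ halt) U grant]) = {t2, t4}
t2 ∈ Sat(A[(¬grant ∨ halt) U grant]) = {t2, t4}, so the formula holds at t2.

Yes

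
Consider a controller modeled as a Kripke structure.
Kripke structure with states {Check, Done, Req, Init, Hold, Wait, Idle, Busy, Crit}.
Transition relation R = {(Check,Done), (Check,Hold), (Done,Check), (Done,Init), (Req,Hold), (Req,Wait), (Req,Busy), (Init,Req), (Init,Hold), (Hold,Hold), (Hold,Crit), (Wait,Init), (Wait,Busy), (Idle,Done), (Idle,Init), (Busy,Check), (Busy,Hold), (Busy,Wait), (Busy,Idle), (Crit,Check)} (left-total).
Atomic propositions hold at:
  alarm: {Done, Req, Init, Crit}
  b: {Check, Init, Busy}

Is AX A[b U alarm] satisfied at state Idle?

Yes

A[b U alarm]: least fixpoint, start Z0 = Sat(alarm) = {Done, Req, Init, Crit}, add states in Sat(b) with every successor in Z. Already a fixed point.
Sat(A[b U alarm]) = {Done, Req, Init, Crit}
Sat(AX A[b U alarm]) = {s : every successor in {Done, Req, Init, Crit}} = {Idle}
Idle ∈ Sat(AX A[b U alarm]) = {Idle}, so the formula holds at Idle.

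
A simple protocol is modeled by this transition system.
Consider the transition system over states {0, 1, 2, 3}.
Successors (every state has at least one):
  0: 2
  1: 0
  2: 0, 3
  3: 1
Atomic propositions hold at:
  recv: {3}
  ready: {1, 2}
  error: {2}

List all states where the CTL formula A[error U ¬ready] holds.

Sat(¬ready) = {0, 3}
A[error U ¬ready]: least fixpoint, start Z0 = Sat(¬ready) = {0, 3}, add states in Sat(error) with every successor in Z. Z1 = {0, 2, 3}; fixed.
Sat(A[error U ¬ready]) = {0, 2, 3}

{0, 2, 3}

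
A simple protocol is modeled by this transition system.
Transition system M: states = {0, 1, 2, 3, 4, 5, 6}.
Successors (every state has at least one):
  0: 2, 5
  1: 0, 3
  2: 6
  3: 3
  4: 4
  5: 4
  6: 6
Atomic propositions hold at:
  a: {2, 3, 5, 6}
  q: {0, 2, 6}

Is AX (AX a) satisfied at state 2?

Yes

Sat(AX a) = {s : every successor in {2, 3, 5, 6}} = {0, 2, 3, 6}
Sat(AX (AX a)) = {s : every successor in {0, 2, 3, 6}} = {1, 2, 3, 6}
2 ∈ Sat(AX (AX a)) = {1, 2, 3, 6}, so the formula holds at 2.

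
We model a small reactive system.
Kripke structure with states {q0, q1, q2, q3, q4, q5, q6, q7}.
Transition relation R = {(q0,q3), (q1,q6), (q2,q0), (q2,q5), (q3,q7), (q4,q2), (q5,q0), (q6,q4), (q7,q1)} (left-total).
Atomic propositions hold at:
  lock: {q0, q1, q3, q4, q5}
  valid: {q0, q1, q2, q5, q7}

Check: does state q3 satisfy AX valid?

Yes

Sat(AX valid) = {s : every successor in {q0, q1, q2, q5, q7}} = {q2, q3, q4, q5, q7}
q3 ∈ Sat(AX valid) = {q2, q3, q4, q5, q7}, so the formula holds at q3.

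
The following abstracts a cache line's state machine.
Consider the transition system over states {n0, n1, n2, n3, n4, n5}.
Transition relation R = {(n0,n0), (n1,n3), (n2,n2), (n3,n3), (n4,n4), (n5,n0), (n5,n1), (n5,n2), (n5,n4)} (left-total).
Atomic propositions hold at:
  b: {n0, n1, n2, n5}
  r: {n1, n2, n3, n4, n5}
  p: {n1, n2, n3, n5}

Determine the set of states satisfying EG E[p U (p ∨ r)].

Sat(p ∨ r) = {n1, n2, n3, n4, n5}
E[p U (p ∨ r)]: least fixpoint, start Z0 = Sat((p ∨ r)) = {n1, n2, n3, n4, n5}, add states in Sat(p) with some successor in Z. Already a fixed point.
Sat(E[p U (p ∨ r)]) = {n1, n2, n3, n4, n5}
EG E[p U (p ∨ r)]: greatest fixpoint, start Z0 = {n1, n2, n3, n4, n5}, keep only states in Sat with some successor in Z. Already a fixed point.
Sat(EG E[p U (p ∨ r)]) = {n1, n2, n3, n4, n5}

{n1, n2, n3, n4, n5}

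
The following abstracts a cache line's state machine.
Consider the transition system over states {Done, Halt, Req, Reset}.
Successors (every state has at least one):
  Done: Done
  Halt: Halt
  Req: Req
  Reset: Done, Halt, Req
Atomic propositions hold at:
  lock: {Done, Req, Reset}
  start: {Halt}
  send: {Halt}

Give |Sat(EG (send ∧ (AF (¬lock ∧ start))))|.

Sat(¬lock) = {Halt}
Sat(¬lock ∧ start) = {Halt}
AF (¬lock ∧ start): least fixpoint, start Z0 = {Halt}, add states with every successor in Z. Already a fixed point.
Sat(AF (¬lock ∧ start)) = {Halt}
Sat(send ∧ (AF (¬lock ∧ start))) = {Halt}
EG (send ∧ (AF (¬lock ∧ start))): greatest fixpoint, start Z0 = {Halt}, keep only states in Sat with some successor in Z. Already a fixed point.
Sat(EG (send ∧ (AF (¬lock ∧ start)))) = {Halt}
|Sat(EG (send ∧ (AF (¬lock ∧ start))))| = |{Halt}| = 1.

1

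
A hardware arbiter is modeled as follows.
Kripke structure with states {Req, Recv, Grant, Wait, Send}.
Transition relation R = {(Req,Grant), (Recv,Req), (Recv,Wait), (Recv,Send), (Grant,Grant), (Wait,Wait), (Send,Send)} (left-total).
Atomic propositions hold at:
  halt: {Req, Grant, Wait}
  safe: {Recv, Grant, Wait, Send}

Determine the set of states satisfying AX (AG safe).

{Req, Grant, Wait, Send}

AG safe: greatest fixpoint, start Z0 = {Recv, Grant, Wait, Send}, keep only states in Sat with every successor in Z. Z1 = {Grant, Wait, Send}; fixed.
Sat(AG safe) = {Grant, Wait, Send}
Sat(AX (AG safe)) = {s : every successor in {Grant, Wait, Send}} = {Req, Grant, Wait, Send}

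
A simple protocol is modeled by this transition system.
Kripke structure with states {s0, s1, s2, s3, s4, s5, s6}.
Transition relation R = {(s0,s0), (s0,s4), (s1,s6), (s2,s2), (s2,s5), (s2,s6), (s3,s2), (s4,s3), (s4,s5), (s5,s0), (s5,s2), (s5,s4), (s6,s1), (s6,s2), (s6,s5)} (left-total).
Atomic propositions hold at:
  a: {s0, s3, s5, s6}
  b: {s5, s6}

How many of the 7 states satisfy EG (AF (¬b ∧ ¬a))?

Sat(¬b) = {s0, s1, s2, s3, s4}
Sat(¬a) = {s1, s2, s4}
Sat(¬b ∧ ¬a) = {s1, s2, s4}
AF (¬b ∧ ¬a): least fixpoint, start Z0 = {s1, s2, s4}, add states with every successor in Z. Z1 = {s1, s2, s3, s4}; fixed.
Sat(AF (¬b ∧ ¬a)) = {s1, s2, s3, s4}
EG (AF (¬b ∧ ¬a)): greatest fixpoint, start Z0 = {s1, s2, s3, s4}, keep only states in Sat with some successor in Z. Z1 = {s2, s3, s4}; fixed.
Sat(EG (AF (¬b ∧ ¬a))) = {s2, s3, s4}
|Sat(EG (AF (¬b ∧ ¬a)))| = |{s2, s3, s4}| = 3.

3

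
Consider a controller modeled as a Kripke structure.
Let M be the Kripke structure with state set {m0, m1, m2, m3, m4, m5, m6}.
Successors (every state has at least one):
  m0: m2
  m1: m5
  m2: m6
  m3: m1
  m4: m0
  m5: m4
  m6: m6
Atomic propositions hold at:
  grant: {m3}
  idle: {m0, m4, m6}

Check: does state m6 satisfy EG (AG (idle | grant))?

Sat(idle | grant) = {m0, m3, m4, m6}
AG (idle | grant): greatest fixpoint, start Z0 = {m0, m3, m4, m6}, keep only states in Sat with every successor in Z. Z1 = {m4, m6}; Z2 = {m6}; fixed.
Sat(AG (idle | grant)) = {m6}
EG (AG (idle | grant)): greatest fixpoint, start Z0 = {m6}, keep only states in Sat with some successor in Z. Already a fixed point.
Sat(EG (AG (idle | grant))) = {m6}
m6 ∈ Sat(EG (AG (idle | grant))) = {m6}, so the formula holds at m6.

Yes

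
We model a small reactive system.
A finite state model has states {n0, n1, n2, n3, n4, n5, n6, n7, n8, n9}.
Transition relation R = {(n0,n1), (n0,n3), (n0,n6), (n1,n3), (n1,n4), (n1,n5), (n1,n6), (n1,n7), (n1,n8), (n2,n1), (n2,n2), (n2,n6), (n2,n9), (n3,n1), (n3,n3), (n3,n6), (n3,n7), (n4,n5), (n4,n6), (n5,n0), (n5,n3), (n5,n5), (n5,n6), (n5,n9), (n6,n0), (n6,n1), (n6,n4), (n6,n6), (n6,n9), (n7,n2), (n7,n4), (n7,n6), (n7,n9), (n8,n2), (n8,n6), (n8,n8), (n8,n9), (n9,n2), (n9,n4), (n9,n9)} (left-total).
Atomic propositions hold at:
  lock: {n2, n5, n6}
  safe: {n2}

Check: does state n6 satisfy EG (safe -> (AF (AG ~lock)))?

Sat(~lock) = {n0, n1, n3, n4, n7, n8, n9}
AG ~lock: greatest fixpoint, start Z0 = {n0, n1, n3, n4, n7, n8, n9}, keep only states in Sat with every successor in Z. Z1 = ∅; fixed.
Sat(AG ~lock) = ∅
AF (AG ~lock): least fixpoint, start Z0 = ∅, add states with every successor in Z. Already a fixed point.
Sat(AF (AG ~lock)) = ∅
Sat(safe -> (AF (AG ~lock))) = {n0, n1, n3, n4, n5, n6, n7, n8, n9}
EG (safe -> (AF (AG ~lock))): greatest fixpoint, start Z0 = {n0, n1, n3, n4, n5, n6, n7, n8, n9}, keep only states in Sat with some successor in Z. Already a fixed point.
Sat(EG (safe -> (AF (AG ~lock)))) = {n0, n1, n3, n4, n5, n6, n7, n8, n9}
n6 ∈ Sat(EG (safe -> (AF (AG ~lock)))) = {n0, n1, n3, n4, n5, n6, n7, n8, n9}, so the formula holds at n6.

Yes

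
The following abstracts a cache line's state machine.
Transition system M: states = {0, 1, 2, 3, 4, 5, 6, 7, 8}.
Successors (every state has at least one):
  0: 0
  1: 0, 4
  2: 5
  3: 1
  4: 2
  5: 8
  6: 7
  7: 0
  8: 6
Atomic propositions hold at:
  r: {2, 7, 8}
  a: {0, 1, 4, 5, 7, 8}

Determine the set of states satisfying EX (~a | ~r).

{0, 1, 2, 3, 4, 7, 8}

Sat(~a) = {2, 3, 6}
Sat(~r) = {0, 1, 3, 4, 5, 6}
Sat(~a | ~r) = {0, 1, 2, 3, 4, 5, 6}
Sat(EX (~a | ~r)) = {s : some successor in {0, 1, 2, 3, 4, 5, 6}} = {0, 1, 2, 3, 4, 7, 8}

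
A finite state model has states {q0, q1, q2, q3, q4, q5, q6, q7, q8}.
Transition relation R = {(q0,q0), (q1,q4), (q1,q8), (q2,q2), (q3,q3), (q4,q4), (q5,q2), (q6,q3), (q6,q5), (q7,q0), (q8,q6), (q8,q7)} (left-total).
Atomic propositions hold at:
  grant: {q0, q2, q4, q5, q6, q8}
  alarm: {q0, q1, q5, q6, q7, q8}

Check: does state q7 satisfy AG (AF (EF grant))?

Yes

EF grant: least fixpoint, start Z0 = {q0, q2, q4, q5, q6, q8}, add states with some successor in Z. Z1 = {q0, q1, q2, q4, q5, q6, q7, q8}; fixed.
Sat(EF grant) = {q0, q1, q2, q4, q5, q6, q7, q8}
AF (EF grant): least fixpoint, start Z0 = {q0, q1, q2, q4, q5, q6, q7, q8}, add states with every successor in Z. Already a fixed point.
Sat(AF (EF grant)) = {q0, q1, q2, q4, q5, q6, q7, q8}
AG (AF (EF grant)): greatest fixpoint, start Z0 = {q0, q1, q2, q4, q5, q6, q7, q8}, keep only states in Sat with every successor in Z. Z1 = {q0, q1, q2, q4, q5, q7, q8}; Z2 = {q0, q1, q2, q4, q5, q7}; Z3 = {q0, q2, q4, q5, q7}; fixed.
Sat(AG (AF (EF grant))) = {q0, q2, q4, q5, q7}
q7 ∈ Sat(AG (AF (EF grant))) = {q0, q2, q4, q5, q7}, so the formula holds at q7.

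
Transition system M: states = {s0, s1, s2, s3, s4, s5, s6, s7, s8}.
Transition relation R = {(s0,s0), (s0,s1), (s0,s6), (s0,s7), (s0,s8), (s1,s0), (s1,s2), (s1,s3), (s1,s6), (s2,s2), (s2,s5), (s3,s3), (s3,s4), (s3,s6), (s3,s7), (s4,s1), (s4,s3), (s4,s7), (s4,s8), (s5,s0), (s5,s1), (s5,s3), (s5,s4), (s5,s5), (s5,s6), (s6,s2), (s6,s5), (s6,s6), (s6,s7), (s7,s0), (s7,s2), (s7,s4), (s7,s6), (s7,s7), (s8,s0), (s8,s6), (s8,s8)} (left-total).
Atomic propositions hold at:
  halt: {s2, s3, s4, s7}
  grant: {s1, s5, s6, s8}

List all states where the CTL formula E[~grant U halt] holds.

Sat(~grant) = {s0, s2, s3, s4, s7}
E[~grant U halt]: least fixpoint, start Z0 = Sat(halt) = {s2, s3, s4, s7}, add states in Sat(~grant) with some successor in Z. Z1 = {s0, s2, s3, s4, s7}; fixed.
Sat(E[~grant U halt]) = {s0, s2, s3, s4, s7}

{s0, s2, s3, s4, s7}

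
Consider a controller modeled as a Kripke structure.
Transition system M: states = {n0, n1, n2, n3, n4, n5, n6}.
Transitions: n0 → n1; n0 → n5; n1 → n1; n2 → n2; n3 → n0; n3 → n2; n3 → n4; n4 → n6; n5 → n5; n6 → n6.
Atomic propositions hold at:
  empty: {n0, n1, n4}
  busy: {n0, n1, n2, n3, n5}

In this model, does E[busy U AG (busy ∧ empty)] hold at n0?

Sat(busy ∧ empty) = {n0, n1}
AG (busy ∧ empty): greatest fixpoint, start Z0 = {n0, n1}, keep only states in Sat with every successor in Z. Z1 = {n1}; fixed.
Sat(AG (busy ∧ empty)) = {n1}
E[busy U AG (busy ∧ empty)]: least fixpoint, start Z0 = Sat(AG (busy ∧ empty)) = {n1}, add states in Sat(busy) with some successor in Z. Z1 = {n0, n1}; Z2 = {n0, n1, n3}; fixed.
Sat(E[busy U AG (busy ∧ empty)]) = {n0, n1, n3}
n0 ∈ Sat(E[busy U AG (busy ∧ empty)]) = {n0, n1, n3}, so the formula holds at n0.

Yes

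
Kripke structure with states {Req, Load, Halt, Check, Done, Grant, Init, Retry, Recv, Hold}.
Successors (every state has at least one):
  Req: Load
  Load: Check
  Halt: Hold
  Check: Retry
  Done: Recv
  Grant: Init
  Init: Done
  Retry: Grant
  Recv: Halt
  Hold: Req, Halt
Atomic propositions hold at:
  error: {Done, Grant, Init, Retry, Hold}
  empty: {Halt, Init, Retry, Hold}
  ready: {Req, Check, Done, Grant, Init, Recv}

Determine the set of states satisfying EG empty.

{Halt, Hold}

EG empty: greatest fixpoint, start Z0 = {Halt, Init, Retry, Hold}, keep only states in Sat with some successor in Z. Z1 = {Halt, Hold}; fixed.
Sat(EG empty) = {Halt, Hold}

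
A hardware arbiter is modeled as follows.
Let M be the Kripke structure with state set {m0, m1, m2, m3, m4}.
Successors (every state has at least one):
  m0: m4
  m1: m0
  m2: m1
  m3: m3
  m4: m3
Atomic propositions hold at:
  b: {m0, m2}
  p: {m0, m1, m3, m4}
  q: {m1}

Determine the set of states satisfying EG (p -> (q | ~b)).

{m3, m4}

Sat(~b) = {m1, m3, m4}
Sat(q | ~b) = {m1, m3, m4}
Sat(p -> (q | ~b)) = {m1, m2, m3, m4}
EG (p -> (q | ~b)): greatest fixpoint, start Z0 = {m1, m2, m3, m4}, keep only states in Sat with some successor in Z. Z1 = {m2, m3, m4}; Z2 = {m3, m4}; fixed.
Sat(EG (p -> (q | ~b))) = {m3, m4}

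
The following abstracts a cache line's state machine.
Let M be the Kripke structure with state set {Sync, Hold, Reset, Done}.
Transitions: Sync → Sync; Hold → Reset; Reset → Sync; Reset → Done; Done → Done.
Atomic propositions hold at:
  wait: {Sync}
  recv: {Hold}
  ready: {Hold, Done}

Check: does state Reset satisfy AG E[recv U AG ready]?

No

AG ready: greatest fixpoint, start Z0 = {Hold, Done}, keep only states in Sat with every successor in Z. Z1 = {Done}; fixed.
Sat(AG ready) = {Done}
E[recv U AG ready]: least fixpoint, start Z0 = Sat(AG ready) = {Done}, add states in Sat(recv) with some successor in Z. Already a fixed point.
Sat(E[recv U AG ready]) = {Done}
AG E[recv U AG ready]: greatest fixpoint, start Z0 = {Done}, keep only states in Sat with every successor in Z. Already a fixed point.
Sat(AG E[recv U AG ready]) = {Done}
Reset ∉ Sat(AG E[recv U AG ready]) = {Done}, so the formula does not hold at Reset.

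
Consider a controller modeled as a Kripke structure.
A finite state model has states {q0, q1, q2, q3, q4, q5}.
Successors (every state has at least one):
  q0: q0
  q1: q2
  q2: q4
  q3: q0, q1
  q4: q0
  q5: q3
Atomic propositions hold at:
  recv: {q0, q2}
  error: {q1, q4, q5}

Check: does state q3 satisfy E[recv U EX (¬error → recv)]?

Yes

Sat(¬error) = {q0, q2, q3}
Sat(¬error → recv) = {q0, q1, q2, q4, q5}
Sat(EX (¬error → recv)) = {s : some successor in {q0, q1, q2, q4, q5}} = {q0, q1, q2, q3, q4}
E[recv U EX (¬error → recv)]: least fixpoint, start Z0 = Sat(EX (¬error → recv)) = {q0, q1, q2, q3, q4}, add states in Sat(recv) with some successor in Z. Already a fixed point.
Sat(E[recv U EX (¬error → recv)]) = {q0, q1, q2, q3, q4}
q3 ∈ Sat(E[recv U EX (¬error → recv)]) = {q0, q1, q2, q3, q4}, so the formula holds at q3.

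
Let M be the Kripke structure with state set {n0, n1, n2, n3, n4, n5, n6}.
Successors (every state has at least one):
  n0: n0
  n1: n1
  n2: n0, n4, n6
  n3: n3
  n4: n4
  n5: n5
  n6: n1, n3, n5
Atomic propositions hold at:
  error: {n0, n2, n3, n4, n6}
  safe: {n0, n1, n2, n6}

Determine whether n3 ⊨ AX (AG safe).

AG safe: greatest fixpoint, start Z0 = {n0, n1, n2, n6}, keep only states in Sat with every successor in Z. Z1 = {n0, n1}; fixed.
Sat(AG safe) = {n0, n1}
Sat(AX (AG safe)) = {s : every successor in {n0, n1}} = {n0, n1}
n3 ∉ Sat(AX (AG safe)) = {n0, n1}, so the formula does not hold at n3.

No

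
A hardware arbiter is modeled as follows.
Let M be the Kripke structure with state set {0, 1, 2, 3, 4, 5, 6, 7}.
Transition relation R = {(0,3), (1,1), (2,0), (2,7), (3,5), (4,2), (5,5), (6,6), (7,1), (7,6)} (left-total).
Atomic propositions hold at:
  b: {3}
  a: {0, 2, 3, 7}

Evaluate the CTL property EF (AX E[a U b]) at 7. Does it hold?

E[a U b]: least fixpoint, start Z0 = Sat(b) = {3}, add states in Sat(a) with some successor in Z. Z1 = {0, 3}; Z2 = {0, 2, 3}; fixed.
Sat(E[a U b]) = {0, 2, 3}
Sat(AX E[a U b]) = {s : every successor in {0, 2, 3}} = {0, 4}
EF (AX E[a U b]): least fixpoint, start Z0 = {0, 4}, add states with some successor in Z. Z1 = {0, 2, 4}; fixed.
Sat(EF (AX E[a U b])) = {0, 2, 4}
7 ∉ Sat(EF (AX E[a U b])) = {0, 2, 4}, so the formula does not hold at 7.

No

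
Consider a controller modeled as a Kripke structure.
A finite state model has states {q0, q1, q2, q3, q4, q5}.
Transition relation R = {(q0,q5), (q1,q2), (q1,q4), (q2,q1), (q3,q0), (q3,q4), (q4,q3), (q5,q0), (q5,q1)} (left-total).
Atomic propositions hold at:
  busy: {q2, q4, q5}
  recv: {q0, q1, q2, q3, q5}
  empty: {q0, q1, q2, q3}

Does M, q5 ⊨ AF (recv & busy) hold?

Sat(recv & busy) = {q2, q5}
AF (recv & busy): least fixpoint, start Z0 = {q2, q5}, add states with every successor in Z. Z1 = {q0, q2, q5}; fixed.
Sat(AF (recv & busy)) = {q0, q2, q5}
q5 ∈ Sat(AF (recv & busy)) = {q0, q2, q5}, so the formula holds at q5.

Yes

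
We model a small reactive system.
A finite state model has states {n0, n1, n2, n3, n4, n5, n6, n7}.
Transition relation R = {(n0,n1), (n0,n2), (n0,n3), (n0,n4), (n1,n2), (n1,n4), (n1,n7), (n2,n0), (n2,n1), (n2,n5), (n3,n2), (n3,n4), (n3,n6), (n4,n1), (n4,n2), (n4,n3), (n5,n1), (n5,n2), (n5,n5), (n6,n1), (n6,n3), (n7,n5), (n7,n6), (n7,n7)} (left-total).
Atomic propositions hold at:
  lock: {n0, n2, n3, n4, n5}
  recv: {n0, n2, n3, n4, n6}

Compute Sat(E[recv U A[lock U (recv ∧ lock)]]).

{n0, n2, n3, n4, n6}

Sat(recv ∧ lock) = {n0, n2, n3, n4}
A[lock U (recv ∧ lock)]: least fixpoint, start Z0 = Sat((recv ∧ lock)) = {n0, n2, n3, n4}, add states in Sat(lock) with every successor in Z. Already a fixed point.
Sat(A[lock U (recv ∧ lock)]) = {n0, n2, n3, n4}
E[recv U A[lock U (recv ∧ lock)]]: least fixpoint, start Z0 = Sat(A[lock U (recv ∧ lock)]) = {n0, n2, n3, n4}, add states in Sat(recv) with some successor in Z. Z1 = {n0, n2, n3, n4, n6}; fixed.
Sat(E[recv U A[lock U (recv ∧ lock)]]) = {n0, n2, n3, n4, n6}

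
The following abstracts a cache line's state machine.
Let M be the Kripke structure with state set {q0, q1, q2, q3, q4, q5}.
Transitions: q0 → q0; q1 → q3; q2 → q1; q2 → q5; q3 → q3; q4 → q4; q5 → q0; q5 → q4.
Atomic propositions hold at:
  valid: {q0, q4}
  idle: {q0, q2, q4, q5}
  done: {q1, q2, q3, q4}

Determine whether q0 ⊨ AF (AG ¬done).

Yes

Sat(¬done) = {q0, q5}
AG ¬done: greatest fixpoint, start Z0 = {q0, q5}, keep only states in Sat with every successor in Z. Z1 = {q0}; fixed.
Sat(AG ¬done) = {q0}
AF (AG ¬done): least fixpoint, start Z0 = {q0}, add states with every successor in Z. Already a fixed point.
Sat(AF (AG ¬done)) = {q0}
q0 ∈ Sat(AF (AG ¬done)) = {q0}, so the formula holds at q0.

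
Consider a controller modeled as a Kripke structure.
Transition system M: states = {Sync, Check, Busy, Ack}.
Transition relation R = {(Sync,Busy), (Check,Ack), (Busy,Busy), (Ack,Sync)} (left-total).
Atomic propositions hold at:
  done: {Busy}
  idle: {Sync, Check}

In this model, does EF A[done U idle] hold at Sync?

A[done U idle]: least fixpoint, start Z0 = Sat(idle) = {Sync, Check}, add states in Sat(done) with every successor in Z. Already a fixed point.
Sat(A[done U idle]) = {Sync, Check}
EF A[done U idle]: least fixpoint, start Z0 = {Sync, Check}, add states with some successor in Z. Z1 = {Sync, Check, Ack}; fixed.
Sat(EF A[done U idle]) = {Sync, Check, Ack}
Sync ∈ Sat(EF A[done U idle]) = {Sync, Check, Ack}, so the formula holds at Sync.

Yes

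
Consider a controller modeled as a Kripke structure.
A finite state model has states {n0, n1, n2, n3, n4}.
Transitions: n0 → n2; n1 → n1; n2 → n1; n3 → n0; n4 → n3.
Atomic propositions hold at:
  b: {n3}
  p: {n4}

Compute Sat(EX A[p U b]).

A[p U b]: least fixpoint, start Z0 = Sat(b) = {n3}, add states in Sat(p) with every successor in Z. Z1 = {n3, n4}; fixed.
Sat(A[p U b]) = {n3, n4}
Sat(EX A[p U b]) = {s : some successor in {n3, n4}} = {n4}

{n4}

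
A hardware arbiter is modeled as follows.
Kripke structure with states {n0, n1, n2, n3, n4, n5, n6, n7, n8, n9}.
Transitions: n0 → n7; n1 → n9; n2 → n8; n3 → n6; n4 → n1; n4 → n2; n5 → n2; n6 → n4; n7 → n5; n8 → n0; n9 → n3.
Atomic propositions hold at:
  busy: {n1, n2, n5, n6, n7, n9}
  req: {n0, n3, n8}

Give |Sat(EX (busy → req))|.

Sat(busy → req) = {n0, n3, n4, n8}
Sat(EX (busy → req)) = {s : some successor in {n0, n3, n4, n8}} = {n2, n6, n8, n9}
|Sat(EX (busy → req))| = |{n2, n6, n8, n9}| = 4.

4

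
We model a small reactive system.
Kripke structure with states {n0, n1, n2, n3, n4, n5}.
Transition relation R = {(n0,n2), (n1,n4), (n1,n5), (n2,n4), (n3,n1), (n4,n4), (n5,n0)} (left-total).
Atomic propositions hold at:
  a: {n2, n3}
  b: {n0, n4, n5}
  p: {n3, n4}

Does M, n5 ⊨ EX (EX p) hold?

Sat(EX p) = {s : some successor in {n3, n4}} = {n1, n2, n4}
Sat(EX (EX p)) = {s : some successor in {n1, n2, n4}} = {n0, n1, n2, n3, n4}
n5 ∉ Sat(EX (EX p)) = {n0, n1, n2, n3, n4}, so the formula does not hold at n5.

No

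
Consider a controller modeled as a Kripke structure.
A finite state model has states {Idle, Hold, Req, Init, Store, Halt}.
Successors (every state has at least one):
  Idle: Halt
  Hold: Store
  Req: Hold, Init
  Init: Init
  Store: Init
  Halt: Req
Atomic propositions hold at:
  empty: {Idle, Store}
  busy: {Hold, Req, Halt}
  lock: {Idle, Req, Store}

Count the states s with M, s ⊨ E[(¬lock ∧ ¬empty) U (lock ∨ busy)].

Sat(¬lock) = {Hold, Init, Halt}
Sat(¬empty) = {Hold, Req, Init, Halt}
Sat(¬lock ∧ ¬empty) = {Hold, Init, Halt}
Sat(lock ∨ busy) = {Idle, Hold, Req, Store, Halt}
E[(¬lock ∧ ¬empty) U (lock ∨ busy)]: least fixpoint, start Z0 = Sat((lock ∨ busy)) = {Idle, Hold, Req, Store, Halt}, add states in Sat(¬lock ∧ ¬empty) with some successor in Z. Already a fixed point.
Sat(E[(¬lock ∧ ¬empty) U (lock ∨ busy)]) = {Idle, Hold, Req, Store, Halt}
|Sat(E[(¬lock ∧ ¬empty) U (lock ∨ busy)])| = |{Idle, Hold, Req, Store, Halt}| = 5.

5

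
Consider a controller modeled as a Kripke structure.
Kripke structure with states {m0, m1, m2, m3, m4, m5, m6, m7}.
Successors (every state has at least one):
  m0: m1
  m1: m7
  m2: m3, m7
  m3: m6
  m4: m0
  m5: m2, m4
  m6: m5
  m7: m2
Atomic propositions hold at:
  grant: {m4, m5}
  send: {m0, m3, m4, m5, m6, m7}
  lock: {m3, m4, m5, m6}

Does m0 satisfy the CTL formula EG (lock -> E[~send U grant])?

Yes

Sat(~send) = {m1, m2}
E[~send U grant]: least fixpoint, start Z0 = Sat(grant) = {m4, m5}, add states in Sat(~send) with some successor in Z. Already a fixed point.
Sat(E[~send U grant]) = {m4, m5}
Sat(lock -> E[~send U grant]) = {m0, m1, m2, m4, m5, m7}
EG (lock -> E[~send U grant]): greatest fixpoint, start Z0 = {m0, m1, m2, m4, m5, m7}, keep only states in Sat with some successor in Z. Already a fixed point.
Sat(EG (lock -> E[~send U grant])) = {m0, m1, m2, m4, m5, m7}
m0 ∈ Sat(EG (lock -> E[~send U grant])) = {m0, m1, m2, m4, m5, m7}, so the formula holds at m0.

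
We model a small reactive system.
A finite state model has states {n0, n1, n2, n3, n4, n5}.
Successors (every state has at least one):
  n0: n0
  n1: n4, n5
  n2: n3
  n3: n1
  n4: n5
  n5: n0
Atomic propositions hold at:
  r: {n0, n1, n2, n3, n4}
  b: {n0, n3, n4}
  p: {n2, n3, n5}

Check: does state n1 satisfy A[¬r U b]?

No

Sat(¬r) = {n5}
A[¬r U b]: least fixpoint, start Z0 = Sat(b) = {n0, n3, n4}, add states in Sat(¬r) with every successor in Z. Z1 = {n0, n3, n4, n5}; fixed.
Sat(A[¬r U b]) = {n0, n3, n4, n5}
n1 ∉ Sat(A[¬r U b]) = {n0, n3, n4, n5}, so the formula does not hold at n1.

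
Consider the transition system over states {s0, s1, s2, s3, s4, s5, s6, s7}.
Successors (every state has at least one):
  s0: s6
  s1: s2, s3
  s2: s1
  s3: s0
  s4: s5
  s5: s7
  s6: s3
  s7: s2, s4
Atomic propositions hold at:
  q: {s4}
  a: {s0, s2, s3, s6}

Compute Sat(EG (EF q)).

{s4, s5, s7}

EF q: least fixpoint, start Z0 = {s4}, add states with some successor in Z. Z1 = {s4, s7}; Z2 = {s4, s5, s7}; fixed.
Sat(EF q) = {s4, s5, s7}
EG (EF q): greatest fixpoint, start Z0 = {s4, s5, s7}, keep only states in Sat with some successor in Z. Already a fixed point.
Sat(EG (EF q)) = {s4, s5, s7}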